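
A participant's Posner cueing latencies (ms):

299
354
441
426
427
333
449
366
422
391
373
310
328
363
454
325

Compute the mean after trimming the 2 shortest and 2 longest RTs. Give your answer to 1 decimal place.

379.1 ms

Sorted: 299, 310, 325, 328, 333, 354, 363, 366, 373, 391, 422, 426, 427, 441, 449, 454
Drop lowest 2 (299, 310) and highest 2 (449, 454)
Remaining (n=12): Σ = 4549, mean = 4549/12 = 379.083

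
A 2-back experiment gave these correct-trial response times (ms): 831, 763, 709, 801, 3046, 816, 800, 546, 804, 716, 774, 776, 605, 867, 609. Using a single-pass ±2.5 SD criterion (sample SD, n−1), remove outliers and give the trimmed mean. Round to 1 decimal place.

n = 15, ΣRT = 13463, M = 897.533
Σ(x−M)² = 5064527.73; s = √(5064527.73/14) = 601.458
Cutoffs: 897.533 ± 2.5·601.458 → [-606.1, 2401.2]
Outside: 3046 → excluded.
Retained (n=14): Σ = 10417, mean = 10417/14 = 744.071

744.1 ms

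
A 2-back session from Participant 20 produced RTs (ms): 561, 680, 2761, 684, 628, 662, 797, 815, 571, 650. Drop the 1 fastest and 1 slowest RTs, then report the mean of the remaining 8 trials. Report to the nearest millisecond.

686 ms

Sorted: 561, 571, 628, 650, 662, 680, 684, 797, 815, 2761
Drop lowest 1 (561) and highest 1 (2761)
Remaining (n=8): Σ = 5487, mean = 5487/8 = 685.875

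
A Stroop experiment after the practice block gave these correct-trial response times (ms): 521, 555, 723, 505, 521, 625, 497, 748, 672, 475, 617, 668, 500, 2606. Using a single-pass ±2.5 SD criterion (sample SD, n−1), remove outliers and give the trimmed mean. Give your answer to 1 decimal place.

n = 14, ΣRT = 10233, M = 730.929
Σ(x−M)² = 3891564.93; s = √(3891564.93/13) = 547.130
Cutoffs: 730.929 ± 2.5·547.130 → [-636.9, 2098.8]
Outside: 2606 → excluded.
Retained (n=13): Σ = 7627, mean = 7627/13 = 586.692

586.7 ms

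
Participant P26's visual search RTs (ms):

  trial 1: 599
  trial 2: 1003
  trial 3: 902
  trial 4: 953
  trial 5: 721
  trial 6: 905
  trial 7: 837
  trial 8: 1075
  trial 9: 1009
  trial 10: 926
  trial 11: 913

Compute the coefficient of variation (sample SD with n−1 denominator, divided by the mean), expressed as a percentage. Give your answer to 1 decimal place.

n = 11, Σ = 9843, M = 894.8182
Σ(x−M)² = 183113.636; s = √(183113.636/10) = 135.3195
CV = 135.3195 / 894.8182 = 0.15123 = 15.123%

15.1%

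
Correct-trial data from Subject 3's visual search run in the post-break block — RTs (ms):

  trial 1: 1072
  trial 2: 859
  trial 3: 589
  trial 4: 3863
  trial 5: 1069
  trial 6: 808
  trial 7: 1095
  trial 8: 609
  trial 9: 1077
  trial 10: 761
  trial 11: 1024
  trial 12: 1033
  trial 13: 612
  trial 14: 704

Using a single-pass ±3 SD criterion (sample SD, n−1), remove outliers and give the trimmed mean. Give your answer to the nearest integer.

870 ms

n = 14, ΣRT = 15175, M = 1083.929
Σ(x−M)² = 8798544.93; s = √(8798544.93/13) = 822.685
Cutoffs: 1083.929 ± 3·822.685 → [-1384.1, 3552.0]
Outside: 3863 → excluded.
Retained (n=13): Σ = 11312, mean = 11312/13 = 870.154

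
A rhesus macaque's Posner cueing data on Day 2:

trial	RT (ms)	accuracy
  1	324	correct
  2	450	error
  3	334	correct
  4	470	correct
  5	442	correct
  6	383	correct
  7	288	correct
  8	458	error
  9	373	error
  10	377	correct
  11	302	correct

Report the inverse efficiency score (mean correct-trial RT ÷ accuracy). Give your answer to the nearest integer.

Correct trials (n=8): 324, 334, 470, 442, 383, 288, 377, 302
Mean correct RT = 2920/8 = 365.0000 ms
Proportion correct = 8/11
IES = 365.0000 / (8/11) = 501.875 ms

502 ms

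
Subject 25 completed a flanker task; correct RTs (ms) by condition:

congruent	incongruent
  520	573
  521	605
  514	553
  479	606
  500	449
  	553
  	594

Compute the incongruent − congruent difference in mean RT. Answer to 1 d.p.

M(congruent) = 2534/5 = 506.800
M(incongruent) = 3933/7 = 561.857
Difference = 561.857 − 506.800 = 55.057 ms

55.1 ms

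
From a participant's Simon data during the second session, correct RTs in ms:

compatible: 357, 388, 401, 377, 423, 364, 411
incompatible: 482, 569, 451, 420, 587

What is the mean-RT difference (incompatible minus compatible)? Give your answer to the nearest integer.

M(compatible) = 2721/7 = 388.714
M(incompatible) = 2509/5 = 501.800
Difference = 501.800 − 388.714 = 113.086 ms

113 ms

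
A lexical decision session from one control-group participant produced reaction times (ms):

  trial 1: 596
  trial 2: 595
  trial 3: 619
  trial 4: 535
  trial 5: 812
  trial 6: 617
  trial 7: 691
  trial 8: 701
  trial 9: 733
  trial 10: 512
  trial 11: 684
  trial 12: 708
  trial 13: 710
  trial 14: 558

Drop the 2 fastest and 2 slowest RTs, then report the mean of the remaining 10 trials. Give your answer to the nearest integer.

648 ms

Sorted: 512, 535, 558, 595, 596, 617, 619, 684, 691, 701, 708, 710, 733, 812
Drop lowest 2 (512, 535) and highest 2 (733, 812)
Remaining (n=10): Σ = 6479, mean = 6479/10 = 647.900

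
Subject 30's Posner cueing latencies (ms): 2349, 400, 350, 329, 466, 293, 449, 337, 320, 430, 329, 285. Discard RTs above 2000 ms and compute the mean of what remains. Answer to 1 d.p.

362.5 ms

Excluded: 2349
Retained (n=11): Σ = 3988
Mean = 3988/11 = 362.5455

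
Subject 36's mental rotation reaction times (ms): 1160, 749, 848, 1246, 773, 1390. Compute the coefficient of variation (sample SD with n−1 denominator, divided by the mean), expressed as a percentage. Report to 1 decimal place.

26.5%

n = 6, Σ = 6166, M = 1027.6667
Σ(x−M)² = 371257.333; s = √(371257.333/5) = 272.4912
CV = 272.4912 / 1027.6667 = 0.26516 = 26.516%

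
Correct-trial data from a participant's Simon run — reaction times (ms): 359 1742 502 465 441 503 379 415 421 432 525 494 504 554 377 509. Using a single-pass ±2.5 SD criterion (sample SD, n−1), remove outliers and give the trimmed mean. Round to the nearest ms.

n = 16, ΣRT = 8622, M = 538.875
Σ(x−M)² = 1594517.75; s = √(1594517.75/15) = 326.039
Cutoffs: 538.875 ± 2.5·326.039 → [-276.2, 1354.0]
Outside: 1742 → excluded.
Retained (n=15): Σ = 6880, mean = 6880/15 = 458.667

459 ms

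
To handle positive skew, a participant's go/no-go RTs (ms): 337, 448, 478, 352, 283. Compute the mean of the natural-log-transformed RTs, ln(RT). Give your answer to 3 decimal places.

5.921

ln(RT): 5.8201, 6.1048, 6.1696, 5.8636, 5.6454
Σ ln(RT) = 29.6036
Mean = 29.6036/5 = 5.92071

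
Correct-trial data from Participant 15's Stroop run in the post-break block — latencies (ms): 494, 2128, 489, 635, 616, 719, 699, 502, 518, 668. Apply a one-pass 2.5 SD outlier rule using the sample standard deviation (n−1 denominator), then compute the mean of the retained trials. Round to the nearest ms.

593 ms

n = 10, ΣRT = 7468, M = 746.800
Σ(x−M)² = 2189233.60; s = √(2189233.60/9) = 493.202
Cutoffs: 746.800 ± 2.5·493.202 → [-486.2, 1979.8]
Outside: 2128 → excluded.
Retained (n=9): Σ = 5340, mean = 5340/9 = 593.333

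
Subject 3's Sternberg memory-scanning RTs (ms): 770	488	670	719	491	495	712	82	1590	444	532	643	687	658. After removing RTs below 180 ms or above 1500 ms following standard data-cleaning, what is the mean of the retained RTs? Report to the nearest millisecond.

Excluded: 82, 1590
Retained (n=12): Σ = 7309
Mean = 7309/12 = 609.0833

609 ms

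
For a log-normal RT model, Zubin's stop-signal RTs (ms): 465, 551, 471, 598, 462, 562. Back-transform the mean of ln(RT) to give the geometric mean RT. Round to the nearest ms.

ln(RT): 6.1420, 6.3117, 6.1549, 6.3936, 6.1356, 6.3315
Mean ln(RT) = 37.4693/6 = 6.24488
Geometric mean = exp(6.24488) = 515.37 ms

515 ms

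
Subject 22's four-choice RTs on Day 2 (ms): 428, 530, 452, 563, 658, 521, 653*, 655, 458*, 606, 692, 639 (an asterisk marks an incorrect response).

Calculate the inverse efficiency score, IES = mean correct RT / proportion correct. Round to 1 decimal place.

Correct trials (n=10): 428, 530, 452, 563, 658, 521, 655, 606, 692, 639
Mean correct RT = 5744/10 = 574.4000 ms
Proportion correct = 10/12
IES = 574.4000 / (10/12) = 689.280 ms

689.3 ms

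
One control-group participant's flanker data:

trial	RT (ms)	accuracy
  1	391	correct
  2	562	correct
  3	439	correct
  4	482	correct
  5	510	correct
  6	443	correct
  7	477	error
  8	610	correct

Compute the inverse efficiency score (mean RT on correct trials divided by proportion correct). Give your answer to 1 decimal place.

Correct trials (n=7): 391, 562, 439, 482, 510, 443, 610
Mean correct RT = 3437/7 = 491.0000 ms
Proportion correct = 7/8
IES = 491.0000 / (7/8) = 561.143 ms

561.1 ms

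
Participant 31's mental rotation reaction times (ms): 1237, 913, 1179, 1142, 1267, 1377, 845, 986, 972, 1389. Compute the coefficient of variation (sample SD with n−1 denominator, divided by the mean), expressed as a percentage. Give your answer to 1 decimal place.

n = 10, Σ = 11307, M = 1130.7000
Σ(x−M)² = 334862.100; s = √(334862.100/9) = 192.8909
CV = 192.8909 / 1130.7000 = 0.17059 = 17.059%

17.1%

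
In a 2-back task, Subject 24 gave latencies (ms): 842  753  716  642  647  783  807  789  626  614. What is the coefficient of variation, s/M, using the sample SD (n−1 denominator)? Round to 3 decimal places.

0.117

n = 10, Σ = 7219, M = 721.9000
Σ(x−M)² = 63736.900; s = √(63736.900/9) = 84.1539
CV = 84.1539 / 721.9000 = 0.11657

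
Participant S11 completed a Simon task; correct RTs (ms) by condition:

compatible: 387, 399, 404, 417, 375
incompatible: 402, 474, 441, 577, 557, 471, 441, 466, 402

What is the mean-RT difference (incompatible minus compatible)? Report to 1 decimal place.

73.7 ms

M(compatible) = 1982/5 = 396.400
M(incompatible) = 4231/9 = 470.111
Difference = 470.111 − 396.400 = 73.711 ms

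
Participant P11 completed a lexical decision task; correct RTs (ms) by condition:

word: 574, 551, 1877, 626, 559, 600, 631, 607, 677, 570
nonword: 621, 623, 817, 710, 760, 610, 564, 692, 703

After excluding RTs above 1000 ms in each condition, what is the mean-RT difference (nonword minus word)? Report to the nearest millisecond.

word: exclude 1877
M(word) = 5395/9 = 599.444
M(nonword) = 6100/9 = 677.778
Difference = 677.778 − 599.444 = 78.333 ms

78 ms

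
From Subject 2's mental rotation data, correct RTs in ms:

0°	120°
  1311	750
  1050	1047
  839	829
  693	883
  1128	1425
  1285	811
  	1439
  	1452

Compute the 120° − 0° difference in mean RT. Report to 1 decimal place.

M(0°) = 6306/6 = 1051.000
M(120°) = 8636/8 = 1079.500
Difference = 1079.500 − 1051.000 = 28.500 ms

28.5 ms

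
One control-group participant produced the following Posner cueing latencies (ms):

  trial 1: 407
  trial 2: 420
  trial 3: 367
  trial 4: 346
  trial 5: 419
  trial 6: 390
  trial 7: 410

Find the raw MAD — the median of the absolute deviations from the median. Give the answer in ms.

Sorted: 346, 367, 390, 407, 410, 419, 420 → median = 407
|x − 407|: 0, 13, 40, 61, 12, 17, 3
Sorted deviations: 0, 3, 12, 13, 17, 40, 61 → MAD = 13

13 ms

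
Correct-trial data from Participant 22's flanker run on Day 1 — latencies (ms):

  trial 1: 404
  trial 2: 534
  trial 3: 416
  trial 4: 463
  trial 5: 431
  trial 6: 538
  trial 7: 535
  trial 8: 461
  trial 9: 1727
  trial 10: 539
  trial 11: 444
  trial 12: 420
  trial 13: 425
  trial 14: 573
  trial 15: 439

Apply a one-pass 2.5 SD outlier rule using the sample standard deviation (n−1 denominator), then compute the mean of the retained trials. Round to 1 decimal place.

473.0 ms

n = 15, ΣRT = 8349, M = 556.600
Σ(x−M)² = 1510955.60; s = √(1510955.60/14) = 328.520
Cutoffs: 556.600 ± 2.5·328.520 → [-264.7, 1377.9]
Outside: 1727 → excluded.
Retained (n=14): Σ = 6622, mean = 6622/14 = 473.000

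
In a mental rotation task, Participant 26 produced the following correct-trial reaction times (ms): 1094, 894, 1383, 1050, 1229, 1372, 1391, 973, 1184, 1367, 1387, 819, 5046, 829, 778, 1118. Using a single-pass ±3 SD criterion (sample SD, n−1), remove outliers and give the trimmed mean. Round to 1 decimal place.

n = 16, ΣRT = 21914, M = 1369.625
Σ(x−M)² = 15141373.75; s = √(15141373.75/15) = 1004.701
Cutoffs: 1369.625 ± 3·1004.701 → [-1644.5, 4383.7]
Outside: 5046 → excluded.
Retained (n=15): Σ = 16868, mean = 16868/15 = 1124.533

1124.5 ms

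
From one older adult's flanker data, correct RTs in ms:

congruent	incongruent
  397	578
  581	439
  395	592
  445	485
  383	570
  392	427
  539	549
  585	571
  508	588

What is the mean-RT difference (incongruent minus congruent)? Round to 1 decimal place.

M(congruent) = 4225/9 = 469.444
M(incongruent) = 4799/9 = 533.222
Difference = 533.222 − 469.444 = 63.778 ms

63.8 ms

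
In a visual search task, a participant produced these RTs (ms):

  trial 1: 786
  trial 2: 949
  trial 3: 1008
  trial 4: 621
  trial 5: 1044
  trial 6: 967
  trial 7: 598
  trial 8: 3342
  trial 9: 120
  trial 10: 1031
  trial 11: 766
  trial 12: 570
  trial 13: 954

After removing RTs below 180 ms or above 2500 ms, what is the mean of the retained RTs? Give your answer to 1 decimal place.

844.9 ms

Excluded: 120, 3342
Retained (n=11): Σ = 9294
Mean = 9294/11 = 844.9091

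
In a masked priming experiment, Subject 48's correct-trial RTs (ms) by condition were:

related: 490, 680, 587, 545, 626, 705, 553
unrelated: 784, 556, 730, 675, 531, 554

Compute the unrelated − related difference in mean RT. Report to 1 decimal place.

M(related) = 4186/7 = 598.000
M(unrelated) = 3830/6 = 638.333
Difference = 638.333 − 598.000 = 40.333 ms

40.3 ms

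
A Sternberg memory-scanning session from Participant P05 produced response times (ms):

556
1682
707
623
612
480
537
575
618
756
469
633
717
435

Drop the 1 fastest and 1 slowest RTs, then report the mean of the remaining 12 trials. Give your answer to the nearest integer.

607 ms

Sorted: 435, 469, 480, 537, 556, 575, 612, 618, 623, 633, 707, 717, 756, 1682
Drop lowest 1 (435) and highest 1 (1682)
Remaining (n=12): Σ = 7283, mean = 7283/12 = 606.917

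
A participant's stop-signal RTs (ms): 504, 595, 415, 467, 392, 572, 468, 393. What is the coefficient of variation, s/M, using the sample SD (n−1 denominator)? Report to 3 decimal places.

0.163

n = 8, Σ = 3806, M = 475.7500
Σ(x−M)² = 41971.500; s = √(41971.500/7) = 77.4334
CV = 77.4334 / 475.7500 = 0.16276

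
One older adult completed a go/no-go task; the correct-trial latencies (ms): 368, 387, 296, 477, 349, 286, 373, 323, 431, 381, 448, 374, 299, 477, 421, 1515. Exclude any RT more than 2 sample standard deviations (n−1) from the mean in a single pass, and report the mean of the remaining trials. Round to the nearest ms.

n = 16, ΣRT = 7205, M = 450.312
Σ(x−M)² = 1263789.44; s = √(1263789.44/15) = 290.263
Cutoffs: 450.312 ± 2·290.263 → [-130.2, 1030.8]
Outside: 1515 → excluded.
Retained (n=15): Σ = 5690, mean = 5690/15 = 379.333

379 ms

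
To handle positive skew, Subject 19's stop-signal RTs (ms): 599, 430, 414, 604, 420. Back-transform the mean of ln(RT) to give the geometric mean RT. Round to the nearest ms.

486 ms

ln(RT): 6.3953, 6.0638, 6.0259, 6.4036, 6.0403
Mean ln(RT) = 30.9287/5 = 6.18575
Geometric mean = exp(6.18575) = 485.78 ms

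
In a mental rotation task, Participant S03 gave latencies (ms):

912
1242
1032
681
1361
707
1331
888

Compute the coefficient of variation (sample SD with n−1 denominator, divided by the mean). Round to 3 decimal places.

n = 8, Σ = 8154, M = 1019.2500
Σ(x−M)² = 504403.500; s = √(504403.500/7) = 268.4355
CV = 268.4355 / 1019.2500 = 0.26337

0.263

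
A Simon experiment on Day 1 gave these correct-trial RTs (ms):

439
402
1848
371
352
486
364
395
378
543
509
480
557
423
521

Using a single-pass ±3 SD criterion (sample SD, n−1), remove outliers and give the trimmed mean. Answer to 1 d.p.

444.3 ms

n = 15, ΣRT = 8068, M = 537.867
Σ(x−M)² = 1904015.73; s = √(1904015.73/14) = 368.783
Cutoffs: 537.867 ± 3·368.783 → [-568.5, 1644.2]
Outside: 1848 → excluded.
Retained (n=14): Σ = 6220, mean = 6220/14 = 444.286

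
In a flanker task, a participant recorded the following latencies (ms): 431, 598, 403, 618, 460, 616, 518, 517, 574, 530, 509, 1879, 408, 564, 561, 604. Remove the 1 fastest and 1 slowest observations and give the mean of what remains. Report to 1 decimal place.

536.3 ms

Sorted: 403, 408, 431, 460, 509, 517, 518, 530, 561, 564, 574, 598, 604, 616, 618, 1879
Drop lowest 1 (403) and highest 1 (1879)
Remaining (n=14): Σ = 7508, mean = 7508/14 = 536.286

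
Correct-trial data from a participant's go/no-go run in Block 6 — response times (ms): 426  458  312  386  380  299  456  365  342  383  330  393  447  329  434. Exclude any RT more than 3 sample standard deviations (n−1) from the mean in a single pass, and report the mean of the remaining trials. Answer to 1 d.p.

n = 15, ΣRT = 5740, M = 382.667
Σ(x−M)² = 39443.33; s = √(39443.33/14) = 53.079
Cutoffs: 382.667 ± 3·53.079 → [223.4, 541.9]
No RTs fall outside the cutoffs; all 15 retained. Mean = 5740/15 = 382.667

382.7 ms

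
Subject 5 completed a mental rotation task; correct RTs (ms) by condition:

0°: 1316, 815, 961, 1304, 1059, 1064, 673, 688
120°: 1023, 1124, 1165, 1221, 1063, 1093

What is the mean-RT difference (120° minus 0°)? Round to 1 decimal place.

129.8 ms

M(0°) = 7880/8 = 985.000
M(120°) = 6689/6 = 1114.833
Difference = 1114.833 − 985.000 = 129.833 ms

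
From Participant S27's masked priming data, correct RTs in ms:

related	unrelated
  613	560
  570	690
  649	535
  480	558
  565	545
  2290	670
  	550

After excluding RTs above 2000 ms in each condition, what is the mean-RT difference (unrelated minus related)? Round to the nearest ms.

11 ms

related: exclude 2290
M(related) = 2877/5 = 575.400
M(unrelated) = 4108/7 = 586.857
Difference = 586.857 − 575.400 = 11.457 ms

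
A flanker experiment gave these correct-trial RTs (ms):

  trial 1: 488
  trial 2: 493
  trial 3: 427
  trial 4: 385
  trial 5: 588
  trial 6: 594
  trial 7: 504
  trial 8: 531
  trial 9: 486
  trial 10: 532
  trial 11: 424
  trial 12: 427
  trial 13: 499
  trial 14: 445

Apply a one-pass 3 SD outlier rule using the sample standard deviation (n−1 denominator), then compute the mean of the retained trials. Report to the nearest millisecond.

487 ms

n = 14, ΣRT = 6823, M = 487.357
Σ(x−M)² = 49417.21; s = √(49417.21/13) = 61.655
Cutoffs: 487.357 ± 3·61.655 → [302.4, 672.3]
No RTs fall outside the cutoffs; all 14 retained. Mean = 6823/14 = 487.357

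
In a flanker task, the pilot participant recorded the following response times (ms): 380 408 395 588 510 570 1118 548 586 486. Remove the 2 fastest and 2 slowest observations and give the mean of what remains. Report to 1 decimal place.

Sorted: 380, 395, 408, 486, 510, 548, 570, 586, 588, 1118
Drop lowest 2 (380, 395) and highest 2 (588, 1118)
Remaining (n=6): Σ = 3108, mean = 3108/6 = 518.000

518.0 ms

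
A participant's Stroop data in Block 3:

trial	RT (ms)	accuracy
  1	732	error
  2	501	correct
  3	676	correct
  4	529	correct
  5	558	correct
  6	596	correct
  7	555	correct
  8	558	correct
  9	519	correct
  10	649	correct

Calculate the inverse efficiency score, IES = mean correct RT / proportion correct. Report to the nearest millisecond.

Correct trials (n=9): 501, 676, 529, 558, 596, 555, 558, 519, 649
Mean correct RT = 5141/9 = 571.2222 ms
Proportion correct = 9/10
IES = 571.2222 / (9/10) = 634.691 ms

635 ms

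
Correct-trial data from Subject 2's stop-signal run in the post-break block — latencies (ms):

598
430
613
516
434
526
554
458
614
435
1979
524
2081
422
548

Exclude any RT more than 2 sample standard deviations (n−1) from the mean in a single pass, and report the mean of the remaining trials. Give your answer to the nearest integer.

513 ms

n = 15, ΣRT = 10732, M = 715.467
Σ(x−M)² = 4054039.73; s = √(4054039.73/14) = 538.121
Cutoffs: 715.467 ± 2·538.121 → [-360.8, 1791.7]
Outside: 1979, 2081 → excluded.
Retained (n=13): Σ = 6672, mean = 6672/13 = 513.231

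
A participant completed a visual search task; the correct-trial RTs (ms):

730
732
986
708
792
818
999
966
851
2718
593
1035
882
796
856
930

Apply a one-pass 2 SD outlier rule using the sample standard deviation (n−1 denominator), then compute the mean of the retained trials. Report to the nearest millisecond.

845 ms

n = 16, ΣRT = 15392, M = 962.000
Σ(x−M)² = 3506400.00; s = √(3506400.00/15) = 483.487
Cutoffs: 962.000 ± 2·483.487 → [-5.0, 1929.0]
Outside: 2718 → excluded.
Retained (n=15): Σ = 12674, mean = 12674/15 = 844.933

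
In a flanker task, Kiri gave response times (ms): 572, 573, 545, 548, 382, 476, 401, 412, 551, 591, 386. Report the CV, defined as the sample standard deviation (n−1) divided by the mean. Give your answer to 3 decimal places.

n = 11, Σ = 5437, M = 494.2727
Σ(x−M)² = 70404.182; s = √(70404.182/10) = 83.9072
CV = 83.9072 / 494.2727 = 0.16976

0.170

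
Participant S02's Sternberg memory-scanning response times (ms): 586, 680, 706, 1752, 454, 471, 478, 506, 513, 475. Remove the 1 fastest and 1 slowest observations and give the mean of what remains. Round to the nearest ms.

552 ms

Sorted: 454, 471, 475, 478, 506, 513, 586, 680, 706, 1752
Drop lowest 1 (454) and highest 1 (1752)
Remaining (n=8): Σ = 4415, mean = 4415/8 = 551.875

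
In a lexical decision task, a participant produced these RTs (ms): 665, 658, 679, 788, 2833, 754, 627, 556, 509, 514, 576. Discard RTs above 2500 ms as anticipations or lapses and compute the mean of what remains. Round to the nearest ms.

Excluded: 2833
Retained (n=10): Σ = 6326
Mean = 6326/10 = 632.6000

633 ms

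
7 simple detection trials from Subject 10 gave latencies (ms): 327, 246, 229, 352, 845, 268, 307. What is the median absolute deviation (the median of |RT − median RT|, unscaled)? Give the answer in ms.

Sorted: 229, 246, 268, 307, 327, 352, 845 → median = 307
|x − 307|: 20, 61, 78, 45, 538, 39, 0
Sorted deviations: 0, 20, 39, 45, 61, 78, 538 → MAD = 45

45 ms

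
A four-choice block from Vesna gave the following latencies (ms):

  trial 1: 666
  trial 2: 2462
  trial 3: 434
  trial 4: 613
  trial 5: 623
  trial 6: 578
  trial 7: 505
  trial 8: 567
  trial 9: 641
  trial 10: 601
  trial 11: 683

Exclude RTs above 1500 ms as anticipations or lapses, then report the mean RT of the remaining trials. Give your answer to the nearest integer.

Excluded: 2462
Retained (n=10): Σ = 5911
Mean = 5911/10 = 591.1000

591 ms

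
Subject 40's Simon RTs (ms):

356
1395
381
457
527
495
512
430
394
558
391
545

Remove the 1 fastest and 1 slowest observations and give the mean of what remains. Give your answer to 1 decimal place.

Sorted: 356, 381, 391, 394, 430, 457, 495, 512, 527, 545, 558, 1395
Drop lowest 1 (356) and highest 1 (1395)
Remaining (n=10): Σ = 4690, mean = 4690/10 = 469.000

469.0 ms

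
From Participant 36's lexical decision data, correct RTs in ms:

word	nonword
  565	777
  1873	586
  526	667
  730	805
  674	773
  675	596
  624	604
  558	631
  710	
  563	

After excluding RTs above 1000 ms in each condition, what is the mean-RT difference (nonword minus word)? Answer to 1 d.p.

54.9 ms

word: exclude 1873
M(word) = 5625/9 = 625.000
M(nonword) = 5439/8 = 679.875
Difference = 679.875 − 625.000 = 54.875 ms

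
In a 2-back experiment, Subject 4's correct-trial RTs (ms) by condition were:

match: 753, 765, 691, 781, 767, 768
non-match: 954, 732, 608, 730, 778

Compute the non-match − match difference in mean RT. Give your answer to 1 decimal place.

M(match) = 4525/6 = 754.167
M(non-match) = 3802/5 = 760.400
Difference = 760.400 − 754.167 = 6.233 ms

6.2 ms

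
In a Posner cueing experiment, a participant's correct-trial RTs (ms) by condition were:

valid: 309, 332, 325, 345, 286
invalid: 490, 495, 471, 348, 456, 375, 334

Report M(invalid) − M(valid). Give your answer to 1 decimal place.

104.7 ms

M(valid) = 1597/5 = 319.400
M(invalid) = 2969/7 = 424.143
Difference = 424.143 − 319.400 = 104.743 ms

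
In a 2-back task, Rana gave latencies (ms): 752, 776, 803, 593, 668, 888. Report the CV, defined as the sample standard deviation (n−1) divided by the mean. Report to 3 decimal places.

n = 6, Σ = 4480, M = 746.6667
Σ(x−M)² = 53839.333; s = √(53839.333/5) = 103.7683
CV = 103.7683 / 746.6667 = 0.13898

0.139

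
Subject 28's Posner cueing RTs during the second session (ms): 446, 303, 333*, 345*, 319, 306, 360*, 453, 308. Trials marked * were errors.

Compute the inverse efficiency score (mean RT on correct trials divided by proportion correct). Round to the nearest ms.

Correct trials (n=6): 446, 303, 319, 306, 453, 308
Mean correct RT = 2135/6 = 355.8333 ms
Proportion correct = 6/9
IES = 355.8333 / (6/9) = 533.750 ms

534 ms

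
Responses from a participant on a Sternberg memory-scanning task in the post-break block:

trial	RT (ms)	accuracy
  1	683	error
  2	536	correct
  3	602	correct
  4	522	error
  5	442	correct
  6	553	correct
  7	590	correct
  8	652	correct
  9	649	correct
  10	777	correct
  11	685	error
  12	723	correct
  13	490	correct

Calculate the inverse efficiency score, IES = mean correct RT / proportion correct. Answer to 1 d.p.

Correct trials (n=10): 536, 602, 442, 553, 590, 652, 649, 777, 723, 490
Mean correct RT = 6014/10 = 601.4000 ms
Proportion correct = 10/13
IES = 601.4000 / (10/13) = 781.820 ms

781.8 ms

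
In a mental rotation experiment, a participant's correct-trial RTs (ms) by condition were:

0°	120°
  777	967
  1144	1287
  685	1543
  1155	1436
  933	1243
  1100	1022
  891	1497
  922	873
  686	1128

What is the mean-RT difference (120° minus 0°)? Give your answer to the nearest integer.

M(0°) = 8293/9 = 921.444
M(120°) = 10996/9 = 1221.778
Difference = 1221.778 − 921.444 = 300.333 ms

300 ms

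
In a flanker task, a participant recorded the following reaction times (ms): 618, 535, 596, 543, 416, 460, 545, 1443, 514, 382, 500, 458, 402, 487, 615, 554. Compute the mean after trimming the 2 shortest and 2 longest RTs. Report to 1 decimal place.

518.6 ms

Sorted: 382, 402, 416, 458, 460, 487, 500, 514, 535, 543, 545, 554, 596, 615, 618, 1443
Drop lowest 2 (382, 402) and highest 2 (618, 1443)
Remaining (n=12): Σ = 6223, mean = 6223/12 = 518.583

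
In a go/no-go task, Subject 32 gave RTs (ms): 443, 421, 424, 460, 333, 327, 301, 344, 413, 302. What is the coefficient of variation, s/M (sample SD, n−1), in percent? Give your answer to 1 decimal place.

16.2%

n = 10, Σ = 3768, M = 376.8000
Σ(x−M)² = 33611.600; s = √(33611.600/9) = 61.1116
CV = 61.1116 / 376.8000 = 0.16219 = 16.219%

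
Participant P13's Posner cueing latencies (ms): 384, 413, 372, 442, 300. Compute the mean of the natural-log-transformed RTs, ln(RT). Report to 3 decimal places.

5.938

ln(RT): 5.9506, 6.0234, 5.9189, 6.0913, 5.7038
Σ ln(RT) = 29.6881
Mean = 29.6881/5 = 5.93762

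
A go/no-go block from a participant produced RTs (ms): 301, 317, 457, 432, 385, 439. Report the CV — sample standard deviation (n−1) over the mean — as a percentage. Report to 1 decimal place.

n = 6, Σ = 2331, M = 388.5000
Σ(x−M)² = 21915.500; s = √(21915.500/5) = 66.2050
CV = 66.2050 / 388.5000 = 0.17041 = 17.041%

17.0%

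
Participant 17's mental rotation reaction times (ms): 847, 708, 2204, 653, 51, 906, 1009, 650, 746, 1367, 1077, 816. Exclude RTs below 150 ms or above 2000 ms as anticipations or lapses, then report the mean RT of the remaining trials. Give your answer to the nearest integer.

878 ms

Excluded: 51, 2204
Retained (n=10): Σ = 8779
Mean = 8779/10 = 877.9000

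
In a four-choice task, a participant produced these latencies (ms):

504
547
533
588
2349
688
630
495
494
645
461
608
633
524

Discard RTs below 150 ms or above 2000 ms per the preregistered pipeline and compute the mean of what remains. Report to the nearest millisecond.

565 ms

Excluded: 2349
Retained (n=13): Σ = 7350
Mean = 7350/13 = 565.3846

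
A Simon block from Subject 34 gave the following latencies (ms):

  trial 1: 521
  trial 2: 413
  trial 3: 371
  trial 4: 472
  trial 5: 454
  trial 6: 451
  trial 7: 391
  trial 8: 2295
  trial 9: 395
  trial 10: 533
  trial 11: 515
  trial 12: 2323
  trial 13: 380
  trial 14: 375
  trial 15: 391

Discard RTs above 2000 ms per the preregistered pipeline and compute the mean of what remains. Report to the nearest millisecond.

Excluded: 2295, 2323
Retained (n=13): Σ = 5662
Mean = 5662/13 = 435.5385

436 ms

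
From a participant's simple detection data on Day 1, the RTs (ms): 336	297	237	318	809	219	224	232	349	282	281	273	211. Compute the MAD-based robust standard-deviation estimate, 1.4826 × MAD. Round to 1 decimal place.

Sorted: 211, 219, 224, 232, 237, 273, 281, 282, 297, 318, 336, 349, 809 → median = 281
|x − 281| sorted: 0, 1, 8, 16, 37, 44, 49, 55, 57, 62, 68, 70, 528 → MAD = 49
Robust SD ≈ 1.4826 × 49 = 72.647

72.6 ms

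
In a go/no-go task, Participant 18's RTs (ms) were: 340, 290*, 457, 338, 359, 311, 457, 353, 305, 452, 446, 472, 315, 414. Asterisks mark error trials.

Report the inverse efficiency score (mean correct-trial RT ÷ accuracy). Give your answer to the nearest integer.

416 ms

Correct trials (n=13): 340, 457, 338, 359, 311, 457, 353, 305, 452, 446, 472, 315, 414
Mean correct RT = 5019/13 = 386.0769 ms
Proportion correct = 13/14
IES = 386.0769 / (13/14) = 415.775 ms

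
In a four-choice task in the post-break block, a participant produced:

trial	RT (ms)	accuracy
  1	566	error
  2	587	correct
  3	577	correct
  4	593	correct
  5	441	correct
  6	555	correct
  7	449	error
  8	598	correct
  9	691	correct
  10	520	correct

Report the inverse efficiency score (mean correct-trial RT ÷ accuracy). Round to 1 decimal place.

Correct trials (n=8): 587, 577, 593, 441, 555, 598, 691, 520
Mean correct RT = 4562/8 = 570.2500 ms
Proportion correct = 8/10
IES = 570.2500 / (8/10) = 712.812 ms

712.8 ms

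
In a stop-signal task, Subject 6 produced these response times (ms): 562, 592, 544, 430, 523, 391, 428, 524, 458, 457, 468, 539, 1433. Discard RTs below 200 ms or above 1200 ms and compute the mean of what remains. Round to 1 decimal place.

Excluded: 1433
Retained (n=12): Σ = 5916
Mean = 5916/12 = 493.0000

493.0 ms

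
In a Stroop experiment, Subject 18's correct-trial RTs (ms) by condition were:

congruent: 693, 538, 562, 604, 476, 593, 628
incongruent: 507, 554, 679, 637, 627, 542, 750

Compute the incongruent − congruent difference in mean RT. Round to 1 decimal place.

M(congruent) = 4094/7 = 584.857
M(incongruent) = 4296/7 = 613.714
Difference = 613.714 − 584.857 = 28.857 ms

28.9 ms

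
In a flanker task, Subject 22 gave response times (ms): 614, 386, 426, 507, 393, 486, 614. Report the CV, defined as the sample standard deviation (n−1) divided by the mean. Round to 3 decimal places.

n = 7, Σ = 3426, M = 489.4286
Σ(x−M)² = 55375.714; s = √(55375.714/6) = 96.0692
CV = 96.0692 / 489.4286 = 0.19629

0.196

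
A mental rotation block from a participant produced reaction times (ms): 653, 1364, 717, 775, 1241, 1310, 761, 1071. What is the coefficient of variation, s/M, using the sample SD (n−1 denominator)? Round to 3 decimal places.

n = 8, Σ = 7892, M = 986.5000
Σ(x−M)² = 598504.000; s = √(598504.000/7) = 292.4048
CV = 292.4048 / 986.5000 = 0.29641

0.296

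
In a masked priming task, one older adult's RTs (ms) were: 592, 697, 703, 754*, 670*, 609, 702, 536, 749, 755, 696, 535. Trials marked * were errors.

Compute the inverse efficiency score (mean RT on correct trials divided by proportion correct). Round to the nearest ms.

789 ms

Correct trials (n=10): 592, 697, 703, 609, 702, 536, 749, 755, 696, 535
Mean correct RT = 6574/10 = 657.4000 ms
Proportion correct = 10/12
IES = 657.4000 / (10/12) = 788.880 ms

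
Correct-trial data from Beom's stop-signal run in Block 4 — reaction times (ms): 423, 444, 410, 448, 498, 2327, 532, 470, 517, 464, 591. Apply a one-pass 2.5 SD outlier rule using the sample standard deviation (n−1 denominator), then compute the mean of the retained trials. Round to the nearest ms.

n = 11, ΣRT = 7124, M = 647.636
Σ(x−M)² = 3129830.55; s = √(3129830.55/10) = 559.449
Cutoffs: 647.636 ± 2.5·559.449 → [-751.0, 2046.3]
Outside: 2327 → excluded.
Retained (n=10): Σ = 4797, mean = 4797/10 = 479.700

480 ms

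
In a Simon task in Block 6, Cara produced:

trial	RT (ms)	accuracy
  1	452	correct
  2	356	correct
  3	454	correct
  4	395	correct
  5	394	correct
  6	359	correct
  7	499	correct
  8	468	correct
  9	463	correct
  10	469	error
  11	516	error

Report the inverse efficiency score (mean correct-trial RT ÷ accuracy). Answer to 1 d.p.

Correct trials (n=9): 452, 356, 454, 395, 394, 359, 499, 468, 463
Mean correct RT = 3840/9 = 426.6667 ms
Proportion correct = 9/11
IES = 426.6667 / (9/11) = 521.481 ms

521.5 ms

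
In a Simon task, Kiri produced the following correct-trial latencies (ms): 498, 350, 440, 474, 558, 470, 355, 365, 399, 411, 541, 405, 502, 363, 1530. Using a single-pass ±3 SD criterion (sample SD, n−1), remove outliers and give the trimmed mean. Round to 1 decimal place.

n = 15, ΣRT = 7661, M = 510.733
Σ(x−M)² = 1177066.93; s = √(1177066.93/14) = 289.959
Cutoffs: 510.733 ± 3·289.959 → [-359.1, 1380.6]
Outside: 1530 → excluded.
Retained (n=14): Σ = 6131, mean = 6131/14 = 437.929

437.9 ms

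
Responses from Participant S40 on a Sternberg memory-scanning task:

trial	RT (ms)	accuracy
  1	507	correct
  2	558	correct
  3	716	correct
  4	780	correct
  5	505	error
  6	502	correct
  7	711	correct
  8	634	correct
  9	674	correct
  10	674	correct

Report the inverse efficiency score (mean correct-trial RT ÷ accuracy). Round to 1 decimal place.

710.6 ms

Correct trials (n=9): 507, 558, 716, 780, 502, 711, 634, 674, 674
Mean correct RT = 5756/9 = 639.5556 ms
Proportion correct = 9/10
IES = 639.5556 / (9/10) = 710.617 ms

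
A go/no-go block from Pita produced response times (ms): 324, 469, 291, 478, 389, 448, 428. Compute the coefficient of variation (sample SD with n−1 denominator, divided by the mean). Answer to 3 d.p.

n = 7, Σ = 2827, M = 403.8571
Σ(x−M)² = 31606.857; s = √(31606.857/6) = 72.5797
CV = 72.5797 / 403.8571 = 0.17972

0.180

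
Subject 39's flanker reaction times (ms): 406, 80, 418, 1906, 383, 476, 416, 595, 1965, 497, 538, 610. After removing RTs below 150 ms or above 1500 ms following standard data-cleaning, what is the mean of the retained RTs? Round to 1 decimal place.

482.1 ms

Excluded: 80, 1906, 1965
Retained (n=9): Σ = 4339
Mean = 4339/9 = 482.1111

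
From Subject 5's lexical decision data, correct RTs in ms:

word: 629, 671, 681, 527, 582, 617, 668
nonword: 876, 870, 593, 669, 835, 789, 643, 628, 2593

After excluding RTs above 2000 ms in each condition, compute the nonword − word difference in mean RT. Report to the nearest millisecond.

113 ms

nonword: exclude 2593
M(word) = 4375/7 = 625.000
M(nonword) = 5903/8 = 737.875
Difference = 737.875 − 625.000 = 112.875 ms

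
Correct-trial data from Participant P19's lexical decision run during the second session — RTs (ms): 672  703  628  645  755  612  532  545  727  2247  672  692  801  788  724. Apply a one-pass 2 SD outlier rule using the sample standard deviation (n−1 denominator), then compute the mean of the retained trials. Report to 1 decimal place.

n = 15, ΣRT = 11743, M = 782.867
Σ(x−M)² = 2382323.73; s = √(2382323.73/14) = 412.512
Cutoffs: 782.867 ± 2·412.512 → [-42.2, 1607.9]
Outside: 2247 → excluded.
Retained (n=14): Σ = 9496, mean = 9496/14 = 678.286

678.3 ms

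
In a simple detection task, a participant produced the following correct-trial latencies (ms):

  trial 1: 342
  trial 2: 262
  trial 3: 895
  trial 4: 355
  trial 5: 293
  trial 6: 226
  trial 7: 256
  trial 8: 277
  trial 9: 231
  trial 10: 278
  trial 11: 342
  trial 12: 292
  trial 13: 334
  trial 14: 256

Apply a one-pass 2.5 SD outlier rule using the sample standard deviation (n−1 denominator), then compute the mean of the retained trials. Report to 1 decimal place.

n = 14, ΣRT = 4639, M = 331.357
Σ(x−M)² = 364647.21; s = √(364647.21/13) = 167.481
Cutoffs: 331.357 ± 2.5·167.481 → [-87.3, 750.1]
Outside: 895 → excluded.
Retained (n=13): Σ = 3744, mean = 3744/13 = 288.000

288.0 ms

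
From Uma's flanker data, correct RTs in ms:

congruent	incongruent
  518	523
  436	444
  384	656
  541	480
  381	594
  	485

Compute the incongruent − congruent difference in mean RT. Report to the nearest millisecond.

78 ms

M(congruent) = 2260/5 = 452.000
M(incongruent) = 3182/6 = 530.333
Difference = 530.333 − 452.000 = 78.333 ms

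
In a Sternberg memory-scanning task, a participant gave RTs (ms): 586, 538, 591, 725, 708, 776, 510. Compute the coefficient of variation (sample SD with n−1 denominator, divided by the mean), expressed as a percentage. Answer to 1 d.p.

n = 7, Σ = 4434, M = 633.4286
Σ(x−M)² = 62663.714; s = √(62663.714/6) = 102.1957
CV = 102.1957 / 633.4286 = 0.16134 = 16.134%

16.1%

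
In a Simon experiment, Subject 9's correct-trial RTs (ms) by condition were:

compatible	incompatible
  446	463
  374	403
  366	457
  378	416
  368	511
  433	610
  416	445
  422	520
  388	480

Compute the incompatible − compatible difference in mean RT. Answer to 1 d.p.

79.3 ms

M(compatible) = 3591/9 = 399.000
M(incompatible) = 4305/9 = 478.333
Difference = 478.333 − 399.000 = 79.333 ms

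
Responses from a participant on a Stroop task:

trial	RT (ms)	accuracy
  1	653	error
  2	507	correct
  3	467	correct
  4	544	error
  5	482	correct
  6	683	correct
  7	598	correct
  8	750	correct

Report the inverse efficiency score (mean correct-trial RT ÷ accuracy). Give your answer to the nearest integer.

775 ms

Correct trials (n=6): 507, 467, 482, 683, 598, 750
Mean correct RT = 3487/6 = 581.1667 ms
Proportion correct = 6/8
IES = 581.1667 / (6/8) = 774.889 ms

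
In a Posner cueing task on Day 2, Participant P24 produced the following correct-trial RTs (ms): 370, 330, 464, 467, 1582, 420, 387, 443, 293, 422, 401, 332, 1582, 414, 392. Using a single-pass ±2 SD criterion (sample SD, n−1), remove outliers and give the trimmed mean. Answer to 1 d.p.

n = 15, ΣRT = 8299, M = 553.267
Σ(x−M)² = 2475508.93; s = √(2475508.93/14) = 420.502
Cutoffs: 553.267 ± 2·420.502 → [-287.7, 1394.3]
Outside: 1582, 1582 → excluded.
Retained (n=13): Σ = 5135, mean = 5135/13 = 395.000

395.0 ms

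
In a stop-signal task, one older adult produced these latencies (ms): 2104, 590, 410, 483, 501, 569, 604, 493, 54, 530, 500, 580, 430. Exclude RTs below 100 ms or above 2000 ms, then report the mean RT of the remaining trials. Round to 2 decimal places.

Excluded: 54, 2104
Retained (n=11): Σ = 5690
Mean = 5690/11 = 517.2727

517.27 ms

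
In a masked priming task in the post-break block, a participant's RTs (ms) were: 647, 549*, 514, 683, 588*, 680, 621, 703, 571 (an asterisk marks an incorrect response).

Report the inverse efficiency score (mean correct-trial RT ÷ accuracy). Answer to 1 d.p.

811.7 ms

Correct trials (n=7): 647, 514, 683, 680, 621, 703, 571
Mean correct RT = 4419/7 = 631.2857 ms
Proportion correct = 7/9
IES = 631.2857 / (7/9) = 811.653 ms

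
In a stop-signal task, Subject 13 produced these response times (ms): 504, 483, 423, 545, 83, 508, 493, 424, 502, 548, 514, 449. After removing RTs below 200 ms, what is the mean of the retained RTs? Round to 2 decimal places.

Excluded: 83
Retained (n=11): Σ = 5393
Mean = 5393/11 = 490.2727

490.27 ms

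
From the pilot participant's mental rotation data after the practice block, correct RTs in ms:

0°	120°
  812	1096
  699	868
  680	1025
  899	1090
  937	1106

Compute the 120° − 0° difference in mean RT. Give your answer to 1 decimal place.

M(0°) = 4027/5 = 805.400
M(120°) = 5185/5 = 1037.000
Difference = 1037.000 − 805.400 = 231.600 ms

231.6 ms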